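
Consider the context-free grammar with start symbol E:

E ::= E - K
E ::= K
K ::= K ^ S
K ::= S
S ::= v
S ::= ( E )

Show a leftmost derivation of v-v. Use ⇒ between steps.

E ⇒ E-K ⇒ K-K ⇒ S-K ⇒ v-K ⇒ v-S ⇒ v-v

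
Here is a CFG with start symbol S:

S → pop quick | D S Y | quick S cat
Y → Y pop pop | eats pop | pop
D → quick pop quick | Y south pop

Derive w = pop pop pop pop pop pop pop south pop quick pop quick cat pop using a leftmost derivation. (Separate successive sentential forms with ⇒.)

S ⇒ D S Y ⇒ Y south pop S Y ⇒ Y pop pop south pop S Y ⇒ Y pop pop pop pop south pop S Y ⇒ Y pop pop pop pop pop pop south pop S Y ⇒ pop pop pop pop pop pop pop south pop S Y ⇒ pop pop pop pop pop pop pop south pop quick S cat Y ⇒ pop pop pop pop pop pop pop south pop quick pop quick cat Y ⇒ pop pop pop pop pop pop pop south pop quick pop quick cat pop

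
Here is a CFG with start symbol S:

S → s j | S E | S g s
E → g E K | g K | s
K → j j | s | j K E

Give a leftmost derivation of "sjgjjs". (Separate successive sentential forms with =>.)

S => SE => SEE => sjEE => sjgKE => sjgjjE => sjgjjs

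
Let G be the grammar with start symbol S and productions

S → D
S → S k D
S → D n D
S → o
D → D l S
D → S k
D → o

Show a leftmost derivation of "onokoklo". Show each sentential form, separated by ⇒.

S ⇒ D ⇒ DlS ⇒ SklS ⇒ SkDklS ⇒ DnDkDklS ⇒ onDkDklS ⇒ onokDklS ⇒ onokoklS ⇒ onokoklo

S ⇒ D   [S → D]
D ⇒ DlS   [D → D l S]
DlS ⇒ SklS   [D → S k]
SklS ⇒ SkDklS   [S → S k D]
SkDklS ⇒ DnDkDklS   [S → D n D]
DnDkDklS ⇒ onDkDklS   [D → o]
onDkDklS ⇒ onokDklS   [D → o]
onokDklS ⇒ onokoklS   [D → o]
onokoklS ⇒ onokoklo   [S → o]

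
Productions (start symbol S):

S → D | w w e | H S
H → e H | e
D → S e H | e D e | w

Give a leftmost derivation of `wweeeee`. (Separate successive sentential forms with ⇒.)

S ⇒ D   [S → D]
D ⇒ SeH   [D → S e H]
SeH ⇒ DeH   [S → D]
DeH ⇒ SeHeH   [D → S e H]
SeHeH ⇒ wweeHeH   [S → w w e]
wweeHeH ⇒ wweeeeH   [H → e]
wweeeeH ⇒ wweeeee   [H → e]

S⇒D⇒SeH⇒DeH⇒SeHeH⇒wweeHeH⇒wweeeeH⇒wweeeee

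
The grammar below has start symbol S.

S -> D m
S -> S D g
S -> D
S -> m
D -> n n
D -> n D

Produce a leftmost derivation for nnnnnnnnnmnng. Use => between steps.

S => SDg   [S -> S D g]
SDg => DmDg   [S -> D m]
DmDg => nDmDg   [D -> n D]
nDmDg => nnDmDg   [D -> n D]
nnDmDg => nnnDmDg   [D -> n D]
nnnDmDg => nnnnDmDg   [D -> n D]
nnnnDmDg => nnnnnDmDg   [D -> n D]
nnnnnDmDg => nnnnnnDmDg   [D -> n D]
nnnnnnDmDg => nnnnnnnDmDg   [D -> n D]
nnnnnnnDmDg => nnnnnnnnnmDg   [D -> n n]
nnnnnnnnnmDg => nnnnnnnnnmnng   [D -> n n]

S=>SDg=>DmDg=>nDmDg=>nnDmDg=>nnnDmDg=>nnnnDmDg=>nnnnnDmDg=>nnnnnnDmDg=>nnnnnnnDmDg=>nnnnnnnnnmDg=>nnnnnnnnnmnng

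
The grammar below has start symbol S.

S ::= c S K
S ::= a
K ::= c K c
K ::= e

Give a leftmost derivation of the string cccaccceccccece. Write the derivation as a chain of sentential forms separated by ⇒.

S ⇒ cSK   [S ::= c S K]
cSK ⇒ ccSKK   [S ::= c S K]
ccSKK ⇒ cccSKKK   [S ::= c S K]
cccSKKK ⇒ cccaKKK   [S ::= a]
cccaKKK ⇒ cccacKcKK   [K ::= c K c]
cccacKcKK ⇒ cccaccKccKK   [K ::= c K c]
cccaccKccKK ⇒ cccacccKcccKK   [K ::= c K c]
cccacccKcccKK ⇒ cccacccecccKK   [K ::= e]
cccacccecccKK ⇒ cccaccceccccKcK   [K ::= c K c]
cccaccceccccKcK ⇒ cccaccceccccecK   [K ::= e]
cccaccceccccecK ⇒ cccaccceccccece   [K ::= e]

S ⇒ cSK ⇒ ccSKK ⇒ cccSKKK ⇒ cccaKKK ⇒ cccacKcKK ⇒ cccaccKccKK ⇒ cccacccKcccKK ⇒ cccacccecccKK ⇒ cccaccceccccKcK ⇒ cccaccceccccecK ⇒ cccaccceccccece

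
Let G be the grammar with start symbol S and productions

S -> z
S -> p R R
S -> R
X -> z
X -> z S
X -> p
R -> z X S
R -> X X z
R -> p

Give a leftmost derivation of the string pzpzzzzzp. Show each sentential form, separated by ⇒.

S ⇒ pRR   [S -> p R R]
pRR ⇒ pXXzR   [R -> X X z]
pXXzR ⇒ pzSXzR   [X -> z S]
pzSXzR ⇒ pzRXzR   [S -> R]
pzRXzR ⇒ pzXXzXzR   [R -> X X z]
pzXXzXzR ⇒ pzpXzXzR   [X -> p]
pzpXzXzR ⇒ pzpzSzXzR   [X -> z S]
pzpzSzXzR ⇒ pzpzzzXzR   [S -> z]
pzpzzzXzR ⇒ pzpzzzzzR   [X -> z]
pzpzzzzzR ⇒ pzpzzzzzp   [R -> p]

S⇒pRR⇒pXXzR⇒pzSXzR⇒pzRXzR⇒pzXXzXzR⇒pzpXzXzR⇒pzpzSzXzR⇒pzpzzzXzR⇒pzpzzzzzR⇒pzpzzzzzp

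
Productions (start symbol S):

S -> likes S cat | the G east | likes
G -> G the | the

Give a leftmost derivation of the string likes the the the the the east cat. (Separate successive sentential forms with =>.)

S => likes S cat => likes the G east cat => likes the G the east cat => likes the G the the east cat => likes the G the the the east cat => likes the the the the the east cat

S => likes S cat   [S -> likes S cat]
likes S cat => likes the G east cat   [S -> the G east]
likes the G east cat => likes the G the east cat   [G -> G the]
likes the G the east cat => likes the G the the east cat   [G -> G the]
likes the G the the east cat => likes the G the the the east cat   [G -> G the]
likes the G the the the east cat => likes the the the the the east cat   [G -> the]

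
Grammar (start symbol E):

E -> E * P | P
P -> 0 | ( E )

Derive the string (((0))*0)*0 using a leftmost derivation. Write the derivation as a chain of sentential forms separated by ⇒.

E ⇒ E*P   [E -> E * P]
E*P ⇒ P*P   [E -> P]
P*P ⇒ (E)*P   [P -> ( E )]
(E)*P ⇒ (E*P)*P   [E -> E * P]
(E*P)*P ⇒ (P*P)*P   [E -> P]
(P*P)*P ⇒ ((E)*P)*P   [P -> ( E )]
((E)*P)*P ⇒ ((P)*P)*P   [E -> P]
((P)*P)*P ⇒ (((E))*P)*P   [P -> ( E )]
(((E))*P)*P ⇒ (((P))*P)*P   [E -> P]
(((P))*P)*P ⇒ (((0))*P)*P   [P -> 0]
(((0))*P)*P ⇒ (((0))*0)*P   [P -> 0]
(((0))*0)*P ⇒ (((0))*0)*0   [P -> 0]

E ⇒ E*P ⇒ P*P ⇒ (E)*P ⇒ (E*P)*P ⇒ (P*P)*P ⇒ ((E)*P)*P ⇒ ((P)*P)*P ⇒ (((E))*P)*P ⇒ (((P))*P)*P ⇒ (((0))*P)*P ⇒ (((0))*0)*P ⇒ (((0))*0)*0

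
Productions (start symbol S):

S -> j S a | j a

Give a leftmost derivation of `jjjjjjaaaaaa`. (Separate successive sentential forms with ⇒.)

S ⇒ jSa ⇒ jjSaa ⇒ jjjSaaa ⇒ jjjjSaaaa ⇒ jjjjjSaaaaa ⇒ jjjjjjaaaaaa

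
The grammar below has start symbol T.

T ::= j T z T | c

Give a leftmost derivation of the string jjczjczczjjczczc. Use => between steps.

T=>jTzT=>jjTzTzT=>jjczTzT=>jjczjTzTzT=>jjczjczTzT=>jjczjczczT=>jjczjczczjTzT=>jjczjczczjjTzTzT=>jjczjczczjjczTzT=>jjczjczczjjczczT=>jjczjczczjjczczc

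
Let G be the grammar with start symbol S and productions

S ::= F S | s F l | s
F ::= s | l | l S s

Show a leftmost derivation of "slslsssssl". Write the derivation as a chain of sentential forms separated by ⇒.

S⇒sFl⇒slSsl⇒slFSsl⇒slsSsl⇒slsFSsl⇒slslSsSsl⇒slslFSsSsl⇒slslsSsSsl⇒slslsssSsl⇒slslsssssl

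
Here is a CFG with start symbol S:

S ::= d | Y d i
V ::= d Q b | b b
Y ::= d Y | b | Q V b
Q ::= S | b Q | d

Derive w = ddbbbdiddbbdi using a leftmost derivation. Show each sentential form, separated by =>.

S => Ydi => QVbdi => SVbdi => YdiVbdi => dYdiVbdi => dQVbdiVbdi => ddVbdiVbdi => ddbbbdiVbdi => ddbbbdidQbbdi => ddbbbdidSbbdi => ddbbbdiddbbdi

S => Ydi   [S ::= Y d i]
Ydi => QVbdi   [Y ::= Q V b]
QVbdi => SVbdi   [Q ::= S]
SVbdi => YdiVbdi   [S ::= Y d i]
YdiVbdi => dYdiVbdi   [Y ::= d Y]
dYdiVbdi => dQVbdiVbdi   [Y ::= Q V b]
dQVbdiVbdi => ddVbdiVbdi   [Q ::= d]
ddVbdiVbdi => ddbbbdiVbdi   [V ::= b b]
ddbbbdiVbdi => ddbbbdidQbbdi   [V ::= d Q b]
ddbbbdidQbbdi => ddbbbdidSbbdi   [Q ::= S]
ddbbbdidSbbdi => ddbbbdiddbbdi   [S ::= d]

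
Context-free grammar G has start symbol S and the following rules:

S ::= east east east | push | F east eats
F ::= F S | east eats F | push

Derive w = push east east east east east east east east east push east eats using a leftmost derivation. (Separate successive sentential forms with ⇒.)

S ⇒ F east eats ⇒ F S east eats ⇒ F S S east eats ⇒ F S S S east eats ⇒ F S S S S east eats ⇒ push S S S S east eats ⇒ push east east east S S S east eats ⇒ push east east east east east east S S east eats ⇒ push east east east east east east east east east S east eats ⇒ push east east east east east east east east east push east eats

S ⇒ F east eats   [S ::= F east eats]
F east eats ⇒ F S east eats   [F ::= F S]
F S east eats ⇒ F S S east eats   [F ::= F S]
F S S east eats ⇒ F S S S east eats   [F ::= F S]
F S S S east eats ⇒ F S S S S east eats   [F ::= F S]
F S S S S east eats ⇒ push S S S S east eats   [F ::= push]
push S S S S east eats ⇒ push east east east S S S east eats   [S ::= east east east]
push east east east S S S east eats ⇒ push east east east east east east S S east eats   [S ::= east east east]
push east east east east east east S S east eats ⇒ push east east east east east east east east east S east eats   [S ::= east east east]
push east east east east east east east east east S east eats ⇒ push east east east east east east east east east push east eats   [S ::= push]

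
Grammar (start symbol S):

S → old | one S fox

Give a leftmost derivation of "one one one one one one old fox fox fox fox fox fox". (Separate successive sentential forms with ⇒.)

S ⇒ one S fox ⇒ one one S fox fox ⇒ one one one S fox fox fox ⇒ one one one one S fox fox fox fox ⇒ one one one one one S fox fox fox fox fox ⇒ one one one one one one S fox fox fox fox fox fox ⇒ one one one one one one old fox fox fox fox fox fox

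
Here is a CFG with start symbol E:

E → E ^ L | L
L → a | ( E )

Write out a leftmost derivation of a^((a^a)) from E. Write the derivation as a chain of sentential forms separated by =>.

E => E^L => L^L => a^L => a^(E) => a^(L) => a^((E)) => a^((E^L)) => a^((L^L)) => a^((a^L)) => a^((a^a))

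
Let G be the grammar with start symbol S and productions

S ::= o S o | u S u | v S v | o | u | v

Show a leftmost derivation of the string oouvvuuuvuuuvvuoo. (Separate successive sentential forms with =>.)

S => oSo => ooSoo => oouSuoo => oouvSvuoo => oouvvSvvuoo => oouvvuSuvvuoo => oouvvuuSuuvvuoo => oouvvuuuSuuuvvuoo => oouvvuuuvuuuvvuoo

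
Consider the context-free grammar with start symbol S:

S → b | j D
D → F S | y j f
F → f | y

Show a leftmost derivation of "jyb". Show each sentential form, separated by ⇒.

S ⇒ jD ⇒ jFS ⇒ jyS ⇒ jyb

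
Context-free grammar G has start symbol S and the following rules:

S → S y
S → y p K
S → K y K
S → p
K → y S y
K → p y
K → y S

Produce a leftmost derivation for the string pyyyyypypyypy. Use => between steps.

S => KyK => pyyK => pyyyS => pyyyKyK => pyyyySyK => pyyyyKyKyK => pyyyyySyKyK => pyyyyypyKyK => pyyyyypypyyK => pyyyyypypyypy

S => KyK   [S → K y K]
KyK => pyyK   [K → p y]
pyyK => pyyyS   [K → y S]
pyyyS => pyyyKyK   [S → K y K]
pyyyKyK => pyyyySyK   [K → y S]
pyyyySyK => pyyyyKyKyK   [S → K y K]
pyyyyKyKyK => pyyyyySyKyK   [K → y S]
pyyyyySyKyK => pyyyyypyKyK   [S → p]
pyyyyypyKyK => pyyyyypypyyK   [K → p y]
pyyyyypypyyK => pyyyyypypyypy   [K → p y]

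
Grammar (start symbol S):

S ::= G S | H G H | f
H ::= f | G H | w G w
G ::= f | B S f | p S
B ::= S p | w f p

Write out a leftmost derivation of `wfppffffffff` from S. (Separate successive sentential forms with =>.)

S => HGH => GHGH => BSfHGH => wfpSfHGH => wfpHGHfHGH => wfpGHGHfHGH => wfppSHGHfHGH => wfppfHGHfHGH => wfppffGHfHGH => wfppfffHfHGH => wfppfffffHGH => wfppffffffGH => wfppfffffffH => wfppffffffff

S => HGH   [S ::= H G H]
HGH => GHGH   [H ::= G H]
GHGH => BSfHGH   [G ::= B S f]
BSfHGH => wfpSfHGH   [B ::= w f p]
wfpSfHGH => wfpHGHfHGH   [S ::= H G H]
wfpHGHfHGH => wfpGHGHfHGH   [H ::= G H]
wfpGHGHfHGH => wfppSHGHfHGH   [G ::= p S]
wfppSHGHfHGH => wfppfHGHfHGH   [S ::= f]
wfppfHGHfHGH => wfppffGHfHGH   [H ::= f]
wfppffGHfHGH => wfppfffHfHGH   [G ::= f]
wfppfffHfHGH => wfppfffffHGH   [H ::= f]
wfppfffffHGH => wfppffffffGH   [H ::= f]
wfppffffffGH => wfppfffffffH   [G ::= f]
wfppfffffffH => wfppffffffff   [H ::= f]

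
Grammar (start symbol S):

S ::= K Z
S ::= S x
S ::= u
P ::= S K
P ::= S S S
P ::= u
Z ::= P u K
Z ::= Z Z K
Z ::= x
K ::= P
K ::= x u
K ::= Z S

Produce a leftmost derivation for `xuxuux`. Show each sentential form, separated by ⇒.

S ⇒ KZ   [S ::= K Z]
KZ ⇒ PZ   [K ::= P]
PZ ⇒ SSSZ   [P ::= S S S]
SSSZ ⇒ KZSSZ   [S ::= K Z]
KZSSZ ⇒ xuZSSZ   [K ::= x u]
xuZSSZ ⇒ xuxSSZ   [Z ::= x]
xuxSSZ ⇒ xuxuSZ   [S ::= u]
xuxuSZ ⇒ xuxuuZ   [S ::= u]
xuxuuZ ⇒ xuxuux   [Z ::= x]

S ⇒ KZ ⇒ PZ ⇒ SSSZ ⇒ KZSSZ ⇒ xuZSSZ ⇒ xuxSSZ ⇒ xuxuSZ ⇒ xuxuuZ ⇒ xuxuux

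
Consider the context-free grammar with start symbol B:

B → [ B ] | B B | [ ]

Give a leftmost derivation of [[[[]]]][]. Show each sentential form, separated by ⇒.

B ⇒ BB   [B → B B]
BB ⇒ [B]B   [B → [ B ]]
[B]B ⇒ [[B]]B   [B → [ B ]]
[[B]]B ⇒ [[[B]]]B   [B → [ B ]]
[[[B]]]B ⇒ [[[[]]]]B   [B → [ ]]
[[[[]]]]B ⇒ [[[[]]]][]   [B → [ ]]

B ⇒ BB ⇒ [B]B ⇒ [[B]]B ⇒ [[[B]]]B ⇒ [[[[]]]]B ⇒ [[[[]]]][]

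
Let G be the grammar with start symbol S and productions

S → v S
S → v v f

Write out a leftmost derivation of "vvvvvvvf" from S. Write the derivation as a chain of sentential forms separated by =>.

S=>vS=>vvS=>vvvS=>vvvvS=>vvvvvS=>vvvvvvvf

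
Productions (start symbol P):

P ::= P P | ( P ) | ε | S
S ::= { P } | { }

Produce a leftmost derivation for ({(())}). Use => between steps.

P => (P)   [P ::= ( P )]
(P) => (S)   [P ::= S]
(S) => ({P})   [S ::= { P }]
({P}) => ({(P)})   [P ::= ( P )]
({(P)}) => ({((P))})   [P ::= ( P )]
({((P))}) => ({(())})   [P ::= ε]

P => (P) => (S) => ({P}) => ({(P)}) => ({((P))}) => ({(())})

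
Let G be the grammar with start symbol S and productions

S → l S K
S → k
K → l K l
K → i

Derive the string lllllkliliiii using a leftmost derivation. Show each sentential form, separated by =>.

S => lSK => llSKK => lllSKKK => llllSKKKK => lllllSKKKKK => lllllkKKKKK => lllllklKlKKKK => lllllklilKKKK => lllllkliliKKK => lllllkliliiKK => lllllkliliiiK => lllllkliliiii

S => lSK   [S → l S K]
lSK => llSKK   [S → l S K]
llSKK => lllSKKK   [S → l S K]
lllSKKK => llllSKKKK   [S → l S K]
llllSKKKK => lllllSKKKKK   [S → l S K]
lllllSKKKKK => lllllkKKKKK   [S → k]
lllllkKKKKK => lllllklKlKKKK   [K → l K l]
lllllklKlKKKK => lllllklilKKKK   [K → i]
lllllklilKKKK => lllllkliliKKK   [K → i]
lllllkliliKKK => lllllkliliiKK   [K → i]
lllllkliliiKK => lllllkliliiiK   [K → i]
lllllkliliiiK => lllllkliliiii   [K → i]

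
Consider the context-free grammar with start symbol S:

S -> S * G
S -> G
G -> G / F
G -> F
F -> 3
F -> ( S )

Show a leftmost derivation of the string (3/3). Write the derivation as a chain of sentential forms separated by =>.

S => G   [S -> G]
G => F   [G -> F]
F => (S)   [F -> ( S )]
(S) => (G)   [S -> G]
(G) => (G/F)   [G -> G / F]
(G/F) => (F/F)   [G -> F]
(F/F) => (3/F)   [F -> 3]
(3/F) => (3/3)   [F -> 3]

S => G => F => (S) => (G) => (G/F) => (F/F) => (3/F) => (3/3)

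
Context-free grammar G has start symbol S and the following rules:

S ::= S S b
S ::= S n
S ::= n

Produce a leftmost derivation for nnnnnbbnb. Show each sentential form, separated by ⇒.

S ⇒ SSb   [S ::= S S b]
SSb ⇒ nSb   [S ::= n]
nSb ⇒ nSnb   [S ::= S n]
nSnb ⇒ nSSbnb   [S ::= S S b]
nSSbnb ⇒ nSnSbnb   [S ::= S n]
nSnSbnb ⇒ nnnSbnb   [S ::= n]
nnnSbnb ⇒ nnnSSbbnb   [S ::= S S b]
nnnSSbbnb ⇒ nnnnSbbnb   [S ::= n]
nnnnSbbnb ⇒ nnnnnbbnb   [S ::= n]

S ⇒ SSb ⇒ nSb ⇒ nSnb ⇒ nSSbnb ⇒ nSnSbnb ⇒ nnnSbnb ⇒ nnnSSbbnb ⇒ nnnnSbbnb ⇒ nnnnnbbnb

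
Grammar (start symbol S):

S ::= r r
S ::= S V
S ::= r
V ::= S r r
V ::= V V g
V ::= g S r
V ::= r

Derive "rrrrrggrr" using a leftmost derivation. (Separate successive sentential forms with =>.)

S => SV   [S ::= S V]
SV => SVV   [S ::= S V]
SVV => rVV   [S ::= r]
rVV => rVVgV   [V ::= V V g]
rVVgV => rSrrVgV   [V ::= S r r]
rSrrVgV => rrrrVgV   [S ::= r]
rrrrVgV => rrrrrgV   [V ::= r]
rrrrrgV => rrrrrggSr   [V ::= g S r]
rrrrrggSr => rrrrrggrr   [S ::= r]

S=>SV=>SVV=>rVV=>rVVgV=>rSrrVgV=>rrrrVgV=>rrrrrgV=>rrrrrggSr=>rrrrrggrr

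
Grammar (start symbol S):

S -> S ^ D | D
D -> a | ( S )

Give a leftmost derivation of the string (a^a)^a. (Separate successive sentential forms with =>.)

S=>S^D=>D^D=>(S)^D=>(S^D)^D=>(D^D)^D=>(a^D)^D=>(a^a)^D=>(a^a)^a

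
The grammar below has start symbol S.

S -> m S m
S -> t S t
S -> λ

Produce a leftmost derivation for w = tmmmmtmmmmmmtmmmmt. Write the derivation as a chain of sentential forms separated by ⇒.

S ⇒ tSt   [S -> t S t]
tSt ⇒ tmSmt   [S -> m S m]
tmSmt ⇒ tmmSmmt   [S -> m S m]
tmmSmmt ⇒ tmmmSmmmt   [S -> m S m]
tmmmSmmmt ⇒ tmmmmSmmmmt   [S -> m S m]
tmmmmSmmmmt ⇒ tmmmmtStmmmmt   [S -> t S t]
tmmmmtStmmmmt ⇒ tmmmmtmSmtmmmmt   [S -> m S m]
tmmmmtmSmtmmmmt ⇒ tmmmmtmmSmmtmmmmt   [S -> m S m]
tmmmmtmmSmmtmmmmt ⇒ tmmmmtmmmSmmmtmmmmt   [S -> m S m]
tmmmmtmmmSmmmtmmmmt ⇒ tmmmmtmmmmmmtmmmmt   [S -> λ]

S ⇒ tSt ⇒ tmSmt ⇒ tmmSmmt ⇒ tmmmSmmmt ⇒ tmmmmSmmmmt ⇒ tmmmmtStmmmmt ⇒ tmmmmtmSmtmmmmt ⇒ tmmmmtmmSmmtmmmmt ⇒ tmmmmtmmmSmmmtmmmmt ⇒ tmmmmtmmmmmmtmmmmt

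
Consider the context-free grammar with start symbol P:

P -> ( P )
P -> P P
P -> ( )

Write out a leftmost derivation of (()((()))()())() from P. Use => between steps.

P => PP => (P)P => (PP)P => (PPP)P => (()PP)P => (()(P)P)P => (()((P))P)P => (()((()))P)P => (()((()))PP)P => (()((()))()P)P => (()((()))()())P => (()((()))()())()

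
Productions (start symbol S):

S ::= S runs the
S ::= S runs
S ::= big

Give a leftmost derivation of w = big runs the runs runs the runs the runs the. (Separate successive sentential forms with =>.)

S => S runs the   [S ::= S runs the]
S runs the => S runs the runs the   [S ::= S runs the]
S runs the runs the => S runs the runs the runs the   [S ::= S runs the]
S runs the runs the runs the => S runs runs the runs the runs the   [S ::= S runs]
S runs runs the runs the runs the => S runs the runs runs the runs the runs the   [S ::= S runs the]
S runs the runs runs the runs the runs the => big runs the runs runs the runs the runs the   [S ::= big]

S => S runs the => S runs the runs the => S runs the runs the runs the => S runs runs the runs the runs the => S runs the runs runs the runs the runs the => big runs the runs runs the runs the runs the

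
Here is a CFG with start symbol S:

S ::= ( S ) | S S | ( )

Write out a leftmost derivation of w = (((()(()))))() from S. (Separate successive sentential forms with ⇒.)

S ⇒ SS ⇒ (S)S ⇒ ((S))S ⇒ (((S)))S ⇒ (((SS)))S ⇒ (((()S)))S ⇒ (((()(S))))S ⇒ (((()(()))))S ⇒ (((()(()))))()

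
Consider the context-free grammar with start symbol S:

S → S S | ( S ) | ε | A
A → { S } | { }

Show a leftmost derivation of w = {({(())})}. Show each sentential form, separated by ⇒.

S ⇒ SS ⇒ SSS ⇒ ASS ⇒ {S}SS ⇒ {(S)}SS ⇒ {(A)}SS ⇒ {({S})}SS ⇒ {({(S)})}SS ⇒ {({((S))})}SS ⇒ {({(())})}SS ⇒ {({(())})}S ⇒ {({(())})}

S ⇒ SS   [S → S S]
SS ⇒ SSS   [S → S S]
SSS ⇒ ASS   [S → A]
ASS ⇒ {S}SS   [A → { S }]
{S}SS ⇒ {(S)}SS   [S → ( S )]
{(S)}SS ⇒ {(A)}SS   [S → A]
{(A)}SS ⇒ {({S})}SS   [A → { S }]
{({S})}SS ⇒ {({(S)})}SS   [S → ( S )]
{({(S)})}SS ⇒ {({((S))})}SS   [S → ( S )]
{({((S))})}SS ⇒ {({(())})}SS   [S → ε]
{({(())})}SS ⇒ {({(())})}S   [S → ε]
{({(())})}S ⇒ {({(())})}   [S → ε]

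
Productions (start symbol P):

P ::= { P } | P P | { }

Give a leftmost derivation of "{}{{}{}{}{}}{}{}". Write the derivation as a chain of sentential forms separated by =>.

P => PP => {}P => {}PP => {}PPP => {}{P}PP => {}{PP}PP => {}{PPP}PP => {}{PPPP}PP => {}{{}PPP}PP => {}{{}{}PP}PP => {}{{}{}{}P}PP => {}{{}{}{}{}}PP => {}{{}{}{}{}}{}P => {}{{}{}{}{}}{}{}

P => PP   [P ::= P P]
PP => {}P   [P ::= { }]
{}P => {}PP   [P ::= P P]
{}PP => {}PPP   [P ::= P P]
{}PPP => {}{P}PP   [P ::= { P }]
{}{P}PP => {}{PP}PP   [P ::= P P]
{}{PP}PP => {}{PPP}PP   [P ::= P P]
{}{PPP}PP => {}{PPPP}PP   [P ::= P P]
{}{PPPP}PP => {}{{}PPP}PP   [P ::= { }]
{}{{}PPP}PP => {}{{}{}PP}PP   [P ::= { }]
{}{{}{}PP}PP => {}{{}{}{}P}PP   [P ::= { }]
{}{{}{}{}P}PP => {}{{}{}{}{}}PP   [P ::= { }]
{}{{}{}{}{}}PP => {}{{}{}{}{}}{}P   [P ::= { }]
{}{{}{}{}{}}{}P => {}{{}{}{}{}}{}{}   [P ::= { }]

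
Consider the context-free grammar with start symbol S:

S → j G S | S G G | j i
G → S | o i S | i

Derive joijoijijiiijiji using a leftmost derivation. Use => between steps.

S=>jGS=>joiSS=>joijGSS=>joijoiSSS=>joijoiSGGSS=>joijoijGSGGSS=>joijoijiSGGSS=>joijoijijiGGSS=>joijoijijiiGSS=>joijoijijiiiSS=>joijoijijiiijiS=>joijoijijiiijiji

S => jGS   [S → j G S]
jGS => joiSS   [G → o i S]
joiSS => joijGSS   [S → j G S]
joijGSS => joijoiSSS   [G → o i S]
joijoiSSS => joijoiSGGSS   [S → S G G]
joijoiSGGSS => joijoijGSGGSS   [S → j G S]
joijoijGSGGSS => joijoijiSGGSS   [G → i]
joijoijiSGGSS => joijoijijiGGSS   [S → j i]
joijoijijiGGSS => joijoijijiiGSS   [G → i]
joijoijijiiGSS => joijoijijiiiSS   [G → i]
joijoijijiiiSS => joijoijijiiijiS   [S → j i]
joijoijijiiijiS => joijoijijiiijiji   [S → j i]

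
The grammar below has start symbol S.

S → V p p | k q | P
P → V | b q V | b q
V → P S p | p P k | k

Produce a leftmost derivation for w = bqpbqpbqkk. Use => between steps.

S=>P=>bqV=>bqpPk=>bqpbqVk=>bqpbqpPkk=>bqpbqpbqkk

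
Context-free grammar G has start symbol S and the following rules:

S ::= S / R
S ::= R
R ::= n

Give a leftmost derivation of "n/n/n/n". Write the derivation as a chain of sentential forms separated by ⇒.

S ⇒ S/R ⇒ S/R/R ⇒ S/R/R/R ⇒ R/R/R/R ⇒ n/R/R/R ⇒ n/n/R/R ⇒ n/n/n/R ⇒ n/n/n/n

S ⇒ S/R   [S ::= S / R]
S/R ⇒ S/R/R   [S ::= S / R]
S/R/R ⇒ S/R/R/R   [S ::= S / R]
S/R/R/R ⇒ R/R/R/R   [S ::= R]
R/R/R/R ⇒ n/R/R/R   [R ::= n]
n/R/R/R ⇒ n/n/R/R   [R ::= n]
n/n/R/R ⇒ n/n/n/R   [R ::= n]
n/n/n/R ⇒ n/n/n/n   [R ::= n]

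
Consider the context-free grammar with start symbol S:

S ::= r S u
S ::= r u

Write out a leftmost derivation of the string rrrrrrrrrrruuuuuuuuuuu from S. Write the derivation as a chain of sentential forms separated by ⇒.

S ⇒ rSu ⇒ rrSuu ⇒ rrrSuuu ⇒ rrrrSuuuu ⇒ rrrrrSuuuuu ⇒ rrrrrrSuuuuuu ⇒ rrrrrrrSuuuuuuu ⇒ rrrrrrrrSuuuuuuuu ⇒ rrrrrrrrrSuuuuuuuuu ⇒ rrrrrrrrrrSuuuuuuuuuu ⇒ rrrrrrrrrrruuuuuuuuuuu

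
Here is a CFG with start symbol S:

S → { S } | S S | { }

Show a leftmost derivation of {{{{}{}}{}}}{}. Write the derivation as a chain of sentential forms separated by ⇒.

S ⇒ SS ⇒ {S}S ⇒ {{S}}S ⇒ {{SS}}S ⇒ {{{S}S}}S ⇒ {{{SS}S}}S ⇒ {{{{}S}S}}S ⇒ {{{{}{}}S}}S ⇒ {{{{}{}}{}}}S ⇒ {{{{}{}}{}}}{}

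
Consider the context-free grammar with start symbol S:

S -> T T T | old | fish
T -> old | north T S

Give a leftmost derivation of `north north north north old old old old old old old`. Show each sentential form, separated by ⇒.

S ⇒ T T T ⇒ north T S T T ⇒ north north T S S T T ⇒ north north north T S S S T T ⇒ north north north north T S S S S T T ⇒ north north north north old S S S S T T ⇒ north north north north old old S S S T T ⇒ north north north north old old old S S T T ⇒ north north north north old old old old S T T ⇒ north north north north old old old old old T T ⇒ north north north north old old old old old old T ⇒ north north north north old old old old old old old

S ⇒ T T T   [S -> T T T]
T T T ⇒ north T S T T   [T -> north T S]
north T S T T ⇒ north north T S S T T   [T -> north T S]
north north T S S T T ⇒ north north north T S S S T T   [T -> north T S]
north north north T S S S T T ⇒ north north north north T S S S S T T   [T -> north T S]
north north north north T S S S S T T ⇒ north north north north old S S S S T T   [T -> old]
north north north north old S S S S T T ⇒ north north north north old old S S S T T   [S -> old]
north north north north old old S S S T T ⇒ north north north north old old old S S T T   [S -> old]
north north north north old old old S S T T ⇒ north north north north old old old old S T T   [S -> old]
north north north north old old old old S T T ⇒ north north north north old old old old old T T   [S -> old]
north north north north old old old old old T T ⇒ north north north north old old old old old old T   [T -> old]
north north north north old old old old old old T ⇒ north north north north old old old old old old old   [T -> old]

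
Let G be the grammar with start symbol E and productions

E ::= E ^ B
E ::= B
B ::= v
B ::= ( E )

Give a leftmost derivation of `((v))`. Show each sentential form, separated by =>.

E => B   [E ::= B]
B => (E)   [B ::= ( E )]
(E) => (B)   [E ::= B]
(B) => ((E))   [B ::= ( E )]
((E)) => ((B))   [E ::= B]
((B)) => ((v))   [B ::= v]

E=>B=>(E)=>(B)=>((E))=>((B))=>((v))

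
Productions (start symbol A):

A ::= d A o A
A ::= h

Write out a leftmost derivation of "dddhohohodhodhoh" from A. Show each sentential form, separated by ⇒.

A⇒dAoA⇒ddAoAoA⇒dddAoAoAoA⇒dddhoAoAoA⇒dddhohoAoA⇒dddhohohoA⇒dddhohohodAoA⇒dddhohohodhoA⇒dddhohohodhodAoA⇒dddhohohodhodhoA⇒dddhohohodhodhoh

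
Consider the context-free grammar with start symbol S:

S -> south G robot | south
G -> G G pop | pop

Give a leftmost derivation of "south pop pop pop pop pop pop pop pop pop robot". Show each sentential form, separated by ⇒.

S ⇒ south G robot ⇒ south G G pop robot ⇒ south pop G pop robot ⇒ south pop G G pop pop robot ⇒ south pop G G pop G pop pop robot ⇒ south pop G G pop G pop G pop pop robot ⇒ south pop pop G pop G pop G pop pop robot ⇒ south pop pop pop pop G pop G pop pop robot ⇒ south pop pop pop pop pop pop G pop pop robot ⇒ south pop pop pop pop pop pop pop pop pop robot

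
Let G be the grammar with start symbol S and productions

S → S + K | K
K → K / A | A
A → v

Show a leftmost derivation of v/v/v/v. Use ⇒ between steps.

S ⇒ K   [S → K]
K ⇒ K/A   [K → K / A]
K/A ⇒ K/A/A   [K → K / A]
K/A/A ⇒ K/A/A/A   [K → K / A]
K/A/A/A ⇒ A/A/A/A   [K → A]
A/A/A/A ⇒ v/A/A/A   [A → v]
v/A/A/A ⇒ v/v/A/A   [A → v]
v/v/A/A ⇒ v/v/v/A   [A → v]
v/v/v/A ⇒ v/v/v/v   [A → v]

S ⇒ K ⇒ K/A ⇒ K/A/A ⇒ K/A/A/A ⇒ A/A/A/A ⇒ v/A/A/A ⇒ v/v/A/A ⇒ v/v/v/A ⇒ v/v/v/v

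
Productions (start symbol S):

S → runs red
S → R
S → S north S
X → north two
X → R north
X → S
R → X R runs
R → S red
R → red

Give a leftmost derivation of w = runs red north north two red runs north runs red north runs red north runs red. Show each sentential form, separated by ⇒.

S ⇒ S north S ⇒ S north S north S ⇒ runs red north S north S ⇒ runs red north S north S north S ⇒ runs red north R north S north S ⇒ runs red north X R runs north S north S ⇒ runs red north north two R runs north S north S ⇒ runs red north north two red runs north S north S ⇒ runs red north north two red runs north S north S north S ⇒ runs red north north two red runs north runs red north S north S ⇒ runs red north north two red runs north runs red north runs red north S ⇒ runs red north north two red runs north runs red north runs red north runs red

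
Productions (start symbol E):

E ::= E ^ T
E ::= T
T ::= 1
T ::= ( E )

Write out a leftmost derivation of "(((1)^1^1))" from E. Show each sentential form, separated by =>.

E => T => (E) => (T) => ((E)) => ((E^T)) => ((E^T^T)) => ((T^T^T)) => (((E)^T^T)) => (((T)^T^T)) => (((1)^T^T)) => (((1)^1^T)) => (((1)^1^1))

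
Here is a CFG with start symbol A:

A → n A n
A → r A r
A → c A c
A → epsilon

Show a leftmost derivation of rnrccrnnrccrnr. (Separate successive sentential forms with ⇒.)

A ⇒ rAr   [A → r A r]
rAr ⇒ rnAnr   [A → n A n]
rnAnr ⇒ rnrArnr   [A → r A r]
rnrArnr ⇒ rnrcAcrnr   [A → c A c]
rnrcAcrnr ⇒ rnrccAccrnr   [A → c A c]
rnrccAccrnr ⇒ rnrccrArccrnr   [A → r A r]
rnrccrArccrnr ⇒ rnrccrnAnrccrnr   [A → n A n]
rnrccrnAnrccrnr ⇒ rnrccrnnrccrnr   [A → epsilon]

A ⇒ rAr ⇒ rnAnr ⇒ rnrArnr ⇒ rnrcAcrnr ⇒ rnrccAccrnr ⇒ rnrccrArccrnr ⇒ rnrccrnAnrccrnr ⇒ rnrccrnnrccrnr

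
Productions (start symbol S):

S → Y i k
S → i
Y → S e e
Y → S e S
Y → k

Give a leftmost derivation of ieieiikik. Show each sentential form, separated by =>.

S => Yik => SeSik => ieSik => ieYikik => ieSeSikik => ieieSikik => ieieiikik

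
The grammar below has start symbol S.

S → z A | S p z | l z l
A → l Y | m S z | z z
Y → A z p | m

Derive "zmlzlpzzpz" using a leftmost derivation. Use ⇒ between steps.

S ⇒ Spz ⇒ zApz ⇒ zmSzpz ⇒ zmSpzzpz ⇒ zmlzlpzzpz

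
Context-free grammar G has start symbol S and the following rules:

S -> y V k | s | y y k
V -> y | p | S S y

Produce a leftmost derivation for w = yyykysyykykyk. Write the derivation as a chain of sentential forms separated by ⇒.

S ⇒ yVk ⇒ ySSyk ⇒ yyykSyk ⇒ yyykyVkyk ⇒ yyykySSykyk ⇒ yyykysSykyk ⇒ yyykysyykykyk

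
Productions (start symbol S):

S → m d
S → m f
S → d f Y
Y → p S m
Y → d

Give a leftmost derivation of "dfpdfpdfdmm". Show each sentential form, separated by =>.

S => dfY => dfpSm => dfpdfYm => dfpdfpSmm => dfpdfpdfYmm => dfpdfpdfdmm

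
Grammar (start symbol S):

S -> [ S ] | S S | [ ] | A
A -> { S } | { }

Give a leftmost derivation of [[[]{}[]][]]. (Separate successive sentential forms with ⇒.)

S ⇒ [S] ⇒ [SS] ⇒ [[S]S] ⇒ [[SS]S] ⇒ [[SSS]S] ⇒ [[[]SS]S] ⇒ [[[]AS]S] ⇒ [[[]{}S]S] ⇒ [[[]{}[]]S] ⇒ [[[]{}[]][]]

S ⇒ [S]   [S -> [ S ]]
[S] ⇒ [SS]   [S -> S S]
[SS] ⇒ [[S]S]   [S -> [ S ]]
[[S]S] ⇒ [[SS]S]   [S -> S S]
[[SS]S] ⇒ [[SSS]S]   [S -> S S]
[[SSS]S] ⇒ [[[]SS]S]   [S -> [ ]]
[[[]SS]S] ⇒ [[[]AS]S]   [S -> A]
[[[]AS]S] ⇒ [[[]{}S]S]   [A -> { }]
[[[]{}S]S] ⇒ [[[]{}[]]S]   [S -> [ ]]
[[[]{}[]]S] ⇒ [[[]{}[]][]]   [S -> [ ]]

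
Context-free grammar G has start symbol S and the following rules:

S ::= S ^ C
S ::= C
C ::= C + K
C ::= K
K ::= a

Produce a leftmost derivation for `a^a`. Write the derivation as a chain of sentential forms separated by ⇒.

S ⇒ S^C ⇒ C^C ⇒ K^C ⇒ a^C ⇒ a^K ⇒ a^a

S ⇒ S^C   [S ::= S ^ C]
S^C ⇒ C^C   [S ::= C]
C^C ⇒ K^C   [C ::= K]
K^C ⇒ a^C   [K ::= a]
a^C ⇒ a^K   [C ::= K]
a^K ⇒ a^a   [K ::= a]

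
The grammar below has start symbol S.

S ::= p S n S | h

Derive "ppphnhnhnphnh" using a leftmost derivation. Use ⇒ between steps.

S ⇒ pSnS ⇒ ppSnSnS ⇒ pppSnSnSnS ⇒ ppphnSnSnS ⇒ ppphnhnSnS ⇒ ppphnhnhnS ⇒ ppphnhnhnpSnS ⇒ ppphnhnhnphnS ⇒ ppphnhnhnphnh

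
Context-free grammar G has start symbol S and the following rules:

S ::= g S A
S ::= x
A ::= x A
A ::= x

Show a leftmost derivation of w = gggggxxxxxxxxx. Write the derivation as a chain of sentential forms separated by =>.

S=>gSA=>ggSAA=>gggSAAA=>ggggSAAAA=>gggggSAAAAA=>gggggxAAAAA=>gggggxxAAAAA=>gggggxxxAAAAA=>gggggxxxxAAAAA=>gggggxxxxxAAAA=>gggggxxxxxxAAA=>gggggxxxxxxxAA=>gggggxxxxxxxxA=>gggggxxxxxxxxx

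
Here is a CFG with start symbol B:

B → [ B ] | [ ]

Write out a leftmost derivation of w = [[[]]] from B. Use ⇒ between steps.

B⇒[B]⇒[[B]]⇒[[[]]]

B ⇒ [B]   [B → [ B ]]
[B] ⇒ [[B]]   [B → [ B ]]
[[B]] ⇒ [[[]]]   [B → [ ]]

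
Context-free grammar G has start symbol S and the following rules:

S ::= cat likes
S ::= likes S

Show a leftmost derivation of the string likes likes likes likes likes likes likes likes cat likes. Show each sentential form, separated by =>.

S => likes S => likes likes S => likes likes likes S => likes likes likes likes S => likes likes likes likes likes S => likes likes likes likes likes likes S => likes likes likes likes likes likes likes S => likes likes likes likes likes likes likes likes S => likes likes likes likes likes likes likes likes cat likes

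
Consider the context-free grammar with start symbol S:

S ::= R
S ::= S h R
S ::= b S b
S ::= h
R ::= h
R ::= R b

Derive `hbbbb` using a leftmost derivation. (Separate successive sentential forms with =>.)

S=>R=>Rb=>Rbb=>Rbbb=>Rbbbb=>hbbbb

S => R   [S ::= R]
R => Rb   [R ::= R b]
Rb => Rbb   [R ::= R b]
Rbb => Rbbb   [R ::= R b]
Rbbb => Rbbbb   [R ::= R b]
Rbbbb => hbbbb   [R ::= h]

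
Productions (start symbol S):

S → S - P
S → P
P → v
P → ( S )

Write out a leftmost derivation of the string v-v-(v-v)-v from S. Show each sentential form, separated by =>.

S => S-P   [S → S - P]
S-P => S-P-P   [S → S - P]
S-P-P => S-P-P-P   [S → S - P]
S-P-P-P => P-P-P-P   [S → P]
P-P-P-P => v-P-P-P   [P → v]
v-P-P-P => v-v-P-P   [P → v]
v-v-P-P => v-v-(S)-P   [P → ( S )]
v-v-(S)-P => v-v-(S-P)-P   [S → S - P]
v-v-(S-P)-P => v-v-(P-P)-P   [S → P]
v-v-(P-P)-P => v-v-(v-P)-P   [P → v]
v-v-(v-P)-P => v-v-(v-v)-P   [P → v]
v-v-(v-v)-P => v-v-(v-v)-v   [P → v]

S=>S-P=>S-P-P=>S-P-P-P=>P-P-P-P=>v-P-P-P=>v-v-P-P=>v-v-(S)-P=>v-v-(S-P)-P=>v-v-(P-P)-P=>v-v-(v-P)-P=>v-v-(v-v)-P=>v-v-(v-v)-v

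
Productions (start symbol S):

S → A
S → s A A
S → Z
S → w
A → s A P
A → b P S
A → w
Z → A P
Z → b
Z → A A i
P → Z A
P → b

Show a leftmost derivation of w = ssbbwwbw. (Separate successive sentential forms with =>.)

S => sAA => ssAPA => ssbPSPA => ssbZASPA => ssbbASPA => ssbbwSPA => ssbbwwPA => ssbbwwbA => ssbbwwbw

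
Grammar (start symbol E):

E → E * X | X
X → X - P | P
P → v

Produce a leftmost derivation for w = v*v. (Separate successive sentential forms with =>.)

E => E*X => X*X => P*X => v*X => v*P => v*v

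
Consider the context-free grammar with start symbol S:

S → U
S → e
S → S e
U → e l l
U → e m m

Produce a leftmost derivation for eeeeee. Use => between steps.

S => Se   [S → S e]
Se => See   [S → S e]
See => Seee   [S → S e]
Seee => Seeee   [S → S e]
Seeee => Seeeee   [S → S e]
Seeeee => eeeeee   [S → e]

S => Se => See => Seee => Seeee => Seeeee => eeeeee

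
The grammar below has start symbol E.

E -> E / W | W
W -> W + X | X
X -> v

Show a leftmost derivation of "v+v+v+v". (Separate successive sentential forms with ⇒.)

E ⇒ W   [E -> W]
W ⇒ W+X   [W -> W + X]
W+X ⇒ W+X+X   [W -> W + X]
W+X+X ⇒ W+X+X+X   [W -> W + X]
W+X+X+X ⇒ X+X+X+X   [W -> X]
X+X+X+X ⇒ v+X+X+X   [X -> v]
v+X+X+X ⇒ v+v+X+X   [X -> v]
v+v+X+X ⇒ v+v+v+X   [X -> v]
v+v+v+X ⇒ v+v+v+v   [X -> v]

E⇒W⇒W+X⇒W+X+X⇒W+X+X+X⇒X+X+X+X⇒v+X+X+X⇒v+v+X+X⇒v+v+v+X⇒v+v+v+v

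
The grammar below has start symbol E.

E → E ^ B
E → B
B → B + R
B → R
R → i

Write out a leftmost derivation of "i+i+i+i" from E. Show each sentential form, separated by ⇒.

E ⇒ B ⇒ B+R ⇒ B+R+R ⇒ B+R+R+R ⇒ R+R+R+R ⇒ i+R+R+R ⇒ i+i+R+R ⇒ i+i+i+R ⇒ i+i+i+i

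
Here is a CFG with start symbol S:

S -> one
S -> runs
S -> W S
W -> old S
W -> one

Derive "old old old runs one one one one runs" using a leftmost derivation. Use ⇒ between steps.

S ⇒ W S   [S -> W S]
W S ⇒ old S S   [W -> old S]
old S S ⇒ old W S S   [S -> W S]
old W S S ⇒ old old S S S   [W -> old S]
old old S S S ⇒ old old W S S S   [S -> W S]
old old W S S S ⇒ old old old S S S S   [W -> old S]
old old old S S S S ⇒ old old old runs S S S   [S -> runs]
old old old runs S S S ⇒ old old old runs one S S   [S -> one]
old old old runs one S S ⇒ old old old runs one W S S   [S -> W S]
old old old runs one W S S ⇒ old old old runs one one S S   [W -> one]
old old old runs one one S S ⇒ old old old runs one one W S S   [S -> W S]
old old old runs one one W S S ⇒ old old old runs one one one S S   [W -> one]
old old old runs one one one S S ⇒ old old old runs one one one one S   [S -> one]
old old old runs one one one one S ⇒ old old old runs one one one one runs   [S -> runs]

S ⇒ W S ⇒ old S S ⇒ old W S S ⇒ old old S S S ⇒ old old W S S S ⇒ old old old S S S S ⇒ old old old runs S S S ⇒ old old old runs one S S ⇒ old old old runs one W S S ⇒ old old old runs one one S S ⇒ old old old runs one one W S S ⇒ old old old runs one one one S S ⇒ old old old runs one one one one S ⇒ old old old runs one one one one runs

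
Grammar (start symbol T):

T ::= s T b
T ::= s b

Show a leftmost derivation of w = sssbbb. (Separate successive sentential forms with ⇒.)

T ⇒ sTb ⇒ ssTbb ⇒ sssbbb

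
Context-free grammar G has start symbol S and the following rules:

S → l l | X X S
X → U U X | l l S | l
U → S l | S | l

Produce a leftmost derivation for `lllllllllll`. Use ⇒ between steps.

S ⇒ XXS ⇒ UUXXS ⇒ SUXXS ⇒ XXSUXXS ⇒ UUXXSUXXS ⇒ lUXXSUXXS ⇒ llXXSUXXS ⇒ lllXSUXXS ⇒ llllSUXXS ⇒ llllllUXXS ⇒ lllllllXXS ⇒ llllllllXS ⇒ lllllllllS ⇒ lllllllllll

S ⇒ XXS   [S → X X S]
XXS ⇒ UUXXS   [X → U U X]
UUXXS ⇒ SUXXS   [U → S]
SUXXS ⇒ XXSUXXS   [S → X X S]
XXSUXXS ⇒ UUXXSUXXS   [X → U U X]
UUXXSUXXS ⇒ lUXXSUXXS   [U → l]
lUXXSUXXS ⇒ llXXSUXXS   [U → l]
llXXSUXXS ⇒ lllXSUXXS   [X → l]
lllXSUXXS ⇒ llllSUXXS   [X → l]
llllSUXXS ⇒ llllllUXXS   [S → l l]
llllllUXXS ⇒ lllllllXXS   [U → l]
lllllllXXS ⇒ llllllllXS   [X → l]
llllllllXS ⇒ lllllllllS   [X → l]
lllllllllS ⇒ lllllllllll   [S → l l]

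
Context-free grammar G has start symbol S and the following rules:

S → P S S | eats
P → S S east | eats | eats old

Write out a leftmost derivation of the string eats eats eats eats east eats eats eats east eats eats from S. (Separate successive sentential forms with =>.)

S => P S S   [S → P S S]
P S S => eats S S   [P → eats]
eats S S => eats eats S   [S → eats]
eats eats S => eats eats P S S   [S → P S S]
eats eats P S S => eats eats S S east S S   [P → S S east]
eats eats S S east S S => eats eats P S S S east S S   [S → P S S]
eats eats P S S S east S S => eats eats S S east S S S east S S   [P → S S east]
eats eats S S east S S S east S S => eats eats eats S east S S S east S S   [S → eats]
eats eats eats S east S S S east S S => eats eats eats eats east S S S east S S   [S → eats]
eats eats eats eats east S S S east S S => eats eats eats eats east eats S S east S S   [S → eats]
eats eats eats eats east eats S S east S S => eats eats eats eats east eats eats S east S S   [S → eats]
eats eats eats eats east eats eats S east S S => eats eats eats eats east eats eats eats east S S   [S → eats]
eats eats eats eats east eats eats eats east S S => eats eats eats eats east eats eats eats east eats S   [S → eats]
eats eats eats eats east eats eats eats east eats S => eats eats eats eats east eats eats eats east eats eats   [S → eats]

S => P S S => eats S S => eats eats S => eats eats P S S => eats eats S S east S S => eats eats P S S S east S S => eats eats S S east S S S east S S => eats eats eats S east S S S east S S => eats eats eats eats east S S S east S S => eats eats eats eats east eats S S east S S => eats eats eats eats east eats eats S east S S => eats eats eats eats east eats eats eats east S S => eats eats eats eats east eats eats eats east eats S => eats eats eats eats east eats eats eats east eats eats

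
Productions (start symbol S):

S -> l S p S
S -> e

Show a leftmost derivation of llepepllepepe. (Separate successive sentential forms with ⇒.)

S ⇒ lSpS   [S -> l S p S]
lSpS ⇒ llSpSpS   [S -> l S p S]
llSpSpS ⇒ llepSpS   [S -> e]
llepSpS ⇒ llepepS   [S -> e]
llepepS ⇒ llepeplSpS   [S -> l S p S]
llepeplSpS ⇒ llepepllSpSpS   [S -> l S p S]
llepepllSpSpS ⇒ llepepllepSpS   [S -> e]
llepepllepSpS ⇒ llepepllepepS   [S -> e]
llepepllepepS ⇒ llepepllepepe   [S -> e]

S ⇒ lSpS ⇒ llSpSpS ⇒ llepSpS ⇒ llepepS ⇒ llepeplSpS ⇒ llepepllSpSpS ⇒ llepepllepSpS ⇒ llepepllepepS ⇒ llepepllepepe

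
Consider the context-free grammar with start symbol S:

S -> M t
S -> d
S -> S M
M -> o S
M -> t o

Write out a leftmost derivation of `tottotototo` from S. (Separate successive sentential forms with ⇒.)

S ⇒ SM ⇒ SMM ⇒ SMMM ⇒ SMMMM ⇒ MtMMMM ⇒ totMMMM ⇒ tottoMMM ⇒ tottotoMM ⇒ tottototoM ⇒ tottotototo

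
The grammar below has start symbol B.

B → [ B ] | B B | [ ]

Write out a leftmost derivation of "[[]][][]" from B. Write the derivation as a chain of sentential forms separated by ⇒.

B⇒BB⇒BBB⇒[B]BB⇒[[]]BB⇒[[]][]B⇒[[]][][]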